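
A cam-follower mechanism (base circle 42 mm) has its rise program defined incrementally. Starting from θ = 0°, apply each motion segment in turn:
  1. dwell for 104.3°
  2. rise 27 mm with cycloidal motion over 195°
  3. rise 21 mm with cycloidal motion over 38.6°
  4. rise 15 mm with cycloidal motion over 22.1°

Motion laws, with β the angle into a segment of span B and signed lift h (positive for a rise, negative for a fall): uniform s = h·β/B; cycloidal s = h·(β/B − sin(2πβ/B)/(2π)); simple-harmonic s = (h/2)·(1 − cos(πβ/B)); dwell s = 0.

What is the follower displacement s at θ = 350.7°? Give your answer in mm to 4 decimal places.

seg 1 [0°–104.3°] dwell: s stays 0.0000
seg 2 [104.3°–299.3°] cycloidal, h=27: full span → s += 27 → s = 27.0000
seg 3 [299.3°–337.9°] cycloidal, h=21: full span → s += 21 → s = 48.0000
seg 4 [337.9°–360°] cycloidal, h=15: θ=350.7° here. β=12.8, B=22.1. 15·(0.5792 − sin(2π·0.5792)/(2π)) = 9.8272 → s = 57.8272

57.8272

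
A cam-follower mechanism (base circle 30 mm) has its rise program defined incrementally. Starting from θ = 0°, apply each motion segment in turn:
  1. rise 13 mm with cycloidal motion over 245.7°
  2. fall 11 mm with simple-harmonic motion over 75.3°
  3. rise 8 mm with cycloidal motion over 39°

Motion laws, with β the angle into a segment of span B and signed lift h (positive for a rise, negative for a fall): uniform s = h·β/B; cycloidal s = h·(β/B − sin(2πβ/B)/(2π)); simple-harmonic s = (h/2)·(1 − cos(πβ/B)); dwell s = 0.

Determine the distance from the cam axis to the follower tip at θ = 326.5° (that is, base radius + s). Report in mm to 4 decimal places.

seg 1 [0°–245.7°] cycloidal, h=13: full span → s += 13 → s = 13.0000
seg 2 [245.7°–321°] simple-harmonic, h=-11: full span → s += -11 → s = 2.0000
seg 3 [321°–360°] cycloidal, h=8: θ=326.5° here. β=5.5, B=39. 8·(0.1410 − sin(2π·0.1410)/(2π)) = 0.1419 → s = 2.1419
radial distance = base radius + s = 30 + 2.1419 = 32.1419

32.1419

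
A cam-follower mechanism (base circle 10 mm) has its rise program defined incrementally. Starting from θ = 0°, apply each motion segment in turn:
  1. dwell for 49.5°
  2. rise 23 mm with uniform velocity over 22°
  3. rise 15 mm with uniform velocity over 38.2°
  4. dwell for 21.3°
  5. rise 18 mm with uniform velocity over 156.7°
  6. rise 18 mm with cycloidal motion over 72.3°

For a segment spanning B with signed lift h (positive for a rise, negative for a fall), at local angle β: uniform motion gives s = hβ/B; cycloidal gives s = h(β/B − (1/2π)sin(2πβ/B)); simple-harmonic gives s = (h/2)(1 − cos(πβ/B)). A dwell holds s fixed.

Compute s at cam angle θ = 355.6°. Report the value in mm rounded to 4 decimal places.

seg 1 [0°–49.5°] dwell: s stays 0.0000
seg 2 [49.5°–71.5°] uniform, h=23: full span → s += 23 → s = 23.0000
seg 3 [71.5°–109.7°] uniform, h=15: full span → s += 15 → s = 38.0000
seg 4 [109.7°–131°] dwell: s stays 38.0000
seg 5 [131°–287.7°] uniform, h=18: full span → s += 18 → s = 56.0000
seg 6 [287.7°–360°] cycloidal, h=18: θ=355.6° here. β=67.9, B=72.3. 18·(0.9391 − sin(2π·0.9391)/(2π)) = 17.9735 → s = 73.9735

73.9735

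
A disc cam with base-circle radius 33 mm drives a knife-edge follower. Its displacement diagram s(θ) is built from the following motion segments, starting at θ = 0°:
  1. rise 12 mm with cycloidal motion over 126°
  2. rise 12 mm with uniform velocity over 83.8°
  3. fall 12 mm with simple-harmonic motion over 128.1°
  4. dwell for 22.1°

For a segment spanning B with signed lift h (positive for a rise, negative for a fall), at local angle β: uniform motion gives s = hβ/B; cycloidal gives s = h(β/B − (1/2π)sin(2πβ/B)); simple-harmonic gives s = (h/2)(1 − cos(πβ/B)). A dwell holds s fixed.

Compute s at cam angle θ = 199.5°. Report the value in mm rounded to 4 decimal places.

seg 1 [0°–126°] cycloidal, h=12: full span → s += 12 → s = 12.0000
seg 2 [126°–209.8°] uniform, h=12: θ=199.5° here. β=73.5, B=83.8. 12·73.5/83.8 = 10.5251 → s = 22.5251

22.5251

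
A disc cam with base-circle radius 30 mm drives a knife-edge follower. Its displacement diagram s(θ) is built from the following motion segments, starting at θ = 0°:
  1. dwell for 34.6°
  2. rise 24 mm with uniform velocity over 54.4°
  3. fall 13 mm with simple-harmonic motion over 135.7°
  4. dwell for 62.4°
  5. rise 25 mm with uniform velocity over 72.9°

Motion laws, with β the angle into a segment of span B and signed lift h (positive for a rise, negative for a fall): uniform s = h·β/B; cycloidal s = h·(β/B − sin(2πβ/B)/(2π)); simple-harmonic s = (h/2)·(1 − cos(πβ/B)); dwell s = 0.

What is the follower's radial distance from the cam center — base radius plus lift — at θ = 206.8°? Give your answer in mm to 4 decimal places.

seg 1 [0°–34.6°] dwell: s stays 0.0000
seg 2 [34.6°–89°] uniform, h=24: full span → s += 24 → s = 24.0000
seg 3 [89°–224.7°] simple-harmonic, h=-13: θ=206.8° here. β=117.8, B=135.7. -13/2·(1 − cos(π·0.8681)) = -12.4498 → s = 11.5502
radial distance = base radius + s = 30 + 11.5502 = 41.5502

41.5502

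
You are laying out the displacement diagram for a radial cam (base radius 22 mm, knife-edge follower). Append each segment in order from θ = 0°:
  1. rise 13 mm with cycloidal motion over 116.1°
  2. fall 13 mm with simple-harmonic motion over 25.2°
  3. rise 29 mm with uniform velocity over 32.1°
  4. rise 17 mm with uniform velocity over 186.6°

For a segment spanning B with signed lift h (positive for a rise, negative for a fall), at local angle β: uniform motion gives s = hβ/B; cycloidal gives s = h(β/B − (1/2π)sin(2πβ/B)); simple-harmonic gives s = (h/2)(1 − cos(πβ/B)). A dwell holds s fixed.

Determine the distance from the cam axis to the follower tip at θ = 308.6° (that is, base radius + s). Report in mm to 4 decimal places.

seg 1 [0°–116.1°] cycloidal, h=13: full span → s += 13 → s = 13.0000
seg 2 [116.1°–141.3°] simple-harmonic, h=-13: full span → s += -13 → s = 0.0000
seg 3 [141.3°–173.4°] uniform, h=29: full span → s += 29 → s = 29.0000
seg 4 [173.4°–360°] uniform, h=17: θ=308.6° here. β=135.2, B=186.6. 17·135.2/186.6 = 12.3173 → s = 41.3173
radial distance = base radius + s = 22 + 41.3173 = 63.3173

63.3173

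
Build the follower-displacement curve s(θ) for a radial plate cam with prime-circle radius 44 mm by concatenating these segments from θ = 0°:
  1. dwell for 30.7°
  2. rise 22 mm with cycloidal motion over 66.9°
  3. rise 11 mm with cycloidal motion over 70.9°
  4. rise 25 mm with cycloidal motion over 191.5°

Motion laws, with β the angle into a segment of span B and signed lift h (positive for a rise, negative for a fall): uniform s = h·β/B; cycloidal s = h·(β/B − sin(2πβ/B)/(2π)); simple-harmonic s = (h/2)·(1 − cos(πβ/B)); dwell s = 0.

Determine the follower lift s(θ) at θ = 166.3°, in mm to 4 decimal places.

seg 1 [0°–30.7°] dwell: s stays 0.0000
seg 2 [30.7°–97.6°] cycloidal, h=22: full span → s += 22 → s = 22.0000
seg 3 [97.6°–168.5°] cycloidal, h=11: θ=166.3° here. β=68.7, B=70.9. 11·(0.9690 − sin(2π·0.9690)/(2π)) = 10.9978 → s = 32.9978

32.9978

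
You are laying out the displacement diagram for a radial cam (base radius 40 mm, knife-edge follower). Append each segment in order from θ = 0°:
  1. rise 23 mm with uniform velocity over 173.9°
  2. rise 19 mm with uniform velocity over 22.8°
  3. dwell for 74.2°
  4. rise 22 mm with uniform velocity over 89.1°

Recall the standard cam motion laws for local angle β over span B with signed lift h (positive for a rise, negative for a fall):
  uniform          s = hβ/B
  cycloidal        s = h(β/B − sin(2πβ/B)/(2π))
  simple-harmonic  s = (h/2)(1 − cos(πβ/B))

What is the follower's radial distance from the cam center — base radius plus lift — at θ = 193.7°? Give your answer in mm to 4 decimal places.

seg 1 [0°–173.9°] uniform, h=23: full span → s += 23 → s = 23.0000
seg 2 [173.9°–196.7°] uniform, h=19: θ=193.7° here. β=19.8, B=22.8. 19·19.8/22.8 = 16.5000 → s = 39.5000
radial distance = base radius + s = 40 + 39.5000 = 79.5000

79.5000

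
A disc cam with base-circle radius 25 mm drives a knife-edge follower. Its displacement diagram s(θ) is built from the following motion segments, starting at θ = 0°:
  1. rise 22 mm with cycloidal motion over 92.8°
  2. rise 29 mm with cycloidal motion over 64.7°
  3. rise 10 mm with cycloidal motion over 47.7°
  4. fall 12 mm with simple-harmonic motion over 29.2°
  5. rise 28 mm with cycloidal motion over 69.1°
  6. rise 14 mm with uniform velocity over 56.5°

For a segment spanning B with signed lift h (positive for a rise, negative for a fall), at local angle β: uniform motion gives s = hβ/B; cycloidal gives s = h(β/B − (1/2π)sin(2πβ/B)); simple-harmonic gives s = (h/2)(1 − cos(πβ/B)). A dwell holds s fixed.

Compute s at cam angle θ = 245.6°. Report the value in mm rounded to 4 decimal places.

seg 1 [0°–92.8°] cycloidal, h=22: full span → s += 22 → s = 22.0000
seg 2 [92.8°–157.5°] cycloidal, h=29: full span → s += 29 → s = 51.0000
seg 3 [157.5°–205.2°] cycloidal, h=10: full span → s += 10 → s = 61.0000
seg 4 [205.2°–234.4°] simple-harmonic, h=-12: full span → s += -12 → s = 49.0000
seg 5 [234.4°–303.5°] cycloidal, h=28: θ=245.6° here. β=11.2, B=69.1. 28·(0.1621 − sin(2π·0.1621)/(2π)) = 0.7448 → s = 49.7448

49.7448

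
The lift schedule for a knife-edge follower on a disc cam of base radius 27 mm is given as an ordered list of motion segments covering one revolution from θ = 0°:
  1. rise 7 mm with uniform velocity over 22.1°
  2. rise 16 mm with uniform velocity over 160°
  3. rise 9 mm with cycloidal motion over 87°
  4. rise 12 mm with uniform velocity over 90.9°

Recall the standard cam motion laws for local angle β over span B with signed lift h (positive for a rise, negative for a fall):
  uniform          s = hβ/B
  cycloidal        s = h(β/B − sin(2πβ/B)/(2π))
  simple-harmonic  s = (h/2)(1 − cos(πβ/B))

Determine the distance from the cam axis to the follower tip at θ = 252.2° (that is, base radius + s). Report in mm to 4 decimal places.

seg 1 [0°–22.1°] uniform, h=7: full span → s += 7 → s = 7.0000
seg 2 [22.1°–182.1°] uniform, h=16: full span → s += 16 → s = 23.0000
seg 3 [182.1°–269.1°] cycloidal, h=9: θ=252.2° here. β=70.1, B=87. 9·(0.8057 − sin(2π·0.8057)/(2π)) = 8.5971 → s = 31.5971
radial distance = base radius + s = 27 + 31.5971 = 58.5971

58.5971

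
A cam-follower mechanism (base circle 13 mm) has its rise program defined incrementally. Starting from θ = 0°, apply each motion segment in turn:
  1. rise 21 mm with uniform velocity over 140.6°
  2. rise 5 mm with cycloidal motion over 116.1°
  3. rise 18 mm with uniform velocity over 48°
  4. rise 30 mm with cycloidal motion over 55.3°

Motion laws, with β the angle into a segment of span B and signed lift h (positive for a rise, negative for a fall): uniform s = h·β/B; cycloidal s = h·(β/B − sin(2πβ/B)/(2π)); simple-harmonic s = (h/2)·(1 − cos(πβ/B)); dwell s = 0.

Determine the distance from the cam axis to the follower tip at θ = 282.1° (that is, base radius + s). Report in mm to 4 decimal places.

seg 1 [0°–140.6°] uniform, h=21: full span → s += 21 → s = 21.0000
seg 2 [140.6°–256.7°] cycloidal, h=5: full span → s += 5 → s = 26.0000
seg 3 [256.7°–304.7°] uniform, h=18: θ=282.1° here. β=25.4, B=48. 18·25.4/48 = 9.5250 → s = 35.5250
radial distance = base radius + s = 13 + 35.5250 = 48.5250

48.5250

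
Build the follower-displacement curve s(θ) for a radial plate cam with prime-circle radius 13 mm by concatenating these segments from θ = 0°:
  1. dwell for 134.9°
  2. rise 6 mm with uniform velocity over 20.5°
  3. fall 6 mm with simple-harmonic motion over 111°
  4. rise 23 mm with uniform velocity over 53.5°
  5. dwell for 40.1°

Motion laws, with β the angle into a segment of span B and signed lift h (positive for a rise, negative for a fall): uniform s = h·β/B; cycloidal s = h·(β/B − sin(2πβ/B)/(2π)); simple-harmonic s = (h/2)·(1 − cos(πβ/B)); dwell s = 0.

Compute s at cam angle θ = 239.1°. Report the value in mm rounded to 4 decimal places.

seg 1 [0°–134.9°] dwell: s stays 0.0000
seg 2 [134.9°–155.4°] uniform, h=6: full span → s += 6 → s = 6.0000
seg 3 [155.4°–266.4°] simple-harmonic, h=-6: θ=239.1° here. β=83.7, B=111. -6/2·(1 − cos(π·0.7541)) = -5.1482 → s = 0.8518

0.8518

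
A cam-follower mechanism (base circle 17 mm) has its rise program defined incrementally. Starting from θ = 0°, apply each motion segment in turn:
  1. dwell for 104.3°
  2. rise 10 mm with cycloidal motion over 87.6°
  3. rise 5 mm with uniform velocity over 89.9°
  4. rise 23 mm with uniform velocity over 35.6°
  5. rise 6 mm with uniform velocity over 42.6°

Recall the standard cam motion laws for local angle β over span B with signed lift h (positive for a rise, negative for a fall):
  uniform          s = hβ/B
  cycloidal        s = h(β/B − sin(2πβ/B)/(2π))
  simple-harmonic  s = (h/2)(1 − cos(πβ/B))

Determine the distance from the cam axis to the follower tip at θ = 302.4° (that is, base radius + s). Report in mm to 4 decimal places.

seg 1 [0°–104.3°] dwell: s stays 0.0000
seg 2 [104.3°–191.9°] cycloidal, h=10: full span → s += 10 → s = 10.0000
seg 3 [191.9°–281.8°] uniform, h=5: full span → s += 5 → s = 15.0000
seg 4 [281.8°–317.4°] uniform, h=23: θ=302.4° here. β=20.6, B=35.6. 23·20.6/35.6 = 13.3090 → s = 28.3090
radial distance = base radius + s = 17 + 28.3090 = 45.3090

45.3090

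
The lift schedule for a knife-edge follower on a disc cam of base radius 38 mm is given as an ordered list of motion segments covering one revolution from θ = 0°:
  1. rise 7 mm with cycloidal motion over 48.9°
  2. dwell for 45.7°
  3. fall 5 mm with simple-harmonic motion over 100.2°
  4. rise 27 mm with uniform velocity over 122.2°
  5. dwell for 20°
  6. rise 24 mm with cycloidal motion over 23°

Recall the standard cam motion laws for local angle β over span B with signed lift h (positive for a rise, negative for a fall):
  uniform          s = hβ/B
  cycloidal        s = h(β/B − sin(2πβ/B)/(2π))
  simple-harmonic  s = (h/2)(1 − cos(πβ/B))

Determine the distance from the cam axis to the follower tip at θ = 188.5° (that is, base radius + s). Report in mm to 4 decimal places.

seg 1 [0°–48.9°] cycloidal, h=7: full span → s += 7 → s = 7.0000
seg 2 [48.9°–94.6°] dwell: s stays 7.0000
seg 3 [94.6°–194.8°] simple-harmonic, h=-5: θ=188.5° here. β=93.9, B=100.2. -5/2·(1 − cos(π·0.9371)) = -4.9514 → s = 2.0486
radial distance = base radius + s = 38 + 2.0486 = 40.0486

40.0486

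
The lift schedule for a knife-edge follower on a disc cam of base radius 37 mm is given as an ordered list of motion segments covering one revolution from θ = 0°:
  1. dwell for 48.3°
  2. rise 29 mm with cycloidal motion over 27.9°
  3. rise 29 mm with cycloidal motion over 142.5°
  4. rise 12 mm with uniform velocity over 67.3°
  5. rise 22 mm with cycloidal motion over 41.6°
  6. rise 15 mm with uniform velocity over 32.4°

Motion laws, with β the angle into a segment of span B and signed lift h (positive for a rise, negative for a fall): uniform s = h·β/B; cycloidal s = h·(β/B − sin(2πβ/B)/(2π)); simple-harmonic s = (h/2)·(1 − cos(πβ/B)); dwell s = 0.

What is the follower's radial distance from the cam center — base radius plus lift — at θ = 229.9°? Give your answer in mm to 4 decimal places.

seg 1 [0°–48.3°] dwell: s stays 0.0000
seg 2 [48.3°–76.2°] cycloidal, h=29: full span → s += 29 → s = 29.0000
seg 3 [76.2°–218.7°] cycloidal, h=29: full span → s += 29 → s = 58.0000
seg 4 [218.7°–286°] uniform, h=12: θ=229.9° here. β=11.2, B=67.3. 12·11.2/67.3 = 1.9970 → s = 59.9970
radial distance = base radius + s = 37 + 59.9970 = 96.9970

96.9970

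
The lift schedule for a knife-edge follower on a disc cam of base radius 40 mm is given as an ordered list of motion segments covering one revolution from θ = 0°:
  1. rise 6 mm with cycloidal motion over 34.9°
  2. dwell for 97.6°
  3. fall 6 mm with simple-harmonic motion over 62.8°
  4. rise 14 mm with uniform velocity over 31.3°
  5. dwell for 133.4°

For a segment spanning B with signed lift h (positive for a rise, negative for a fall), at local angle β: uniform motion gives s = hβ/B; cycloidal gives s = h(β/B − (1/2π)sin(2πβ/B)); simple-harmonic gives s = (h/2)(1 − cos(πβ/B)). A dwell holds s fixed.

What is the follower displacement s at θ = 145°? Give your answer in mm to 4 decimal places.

seg 1 [0°–34.9°] cycloidal, h=6: full span → s += 6 → s = 6.0000
seg 2 [34.9°–132.5°] dwell: s stays 6.0000
seg 3 [132.5°–195.3°] simple-harmonic, h=-6: θ=145° here. β=12.5, B=62.8. -6/2·(1 − cos(π·0.1990)) = -0.5677 → s = 5.4323

5.4323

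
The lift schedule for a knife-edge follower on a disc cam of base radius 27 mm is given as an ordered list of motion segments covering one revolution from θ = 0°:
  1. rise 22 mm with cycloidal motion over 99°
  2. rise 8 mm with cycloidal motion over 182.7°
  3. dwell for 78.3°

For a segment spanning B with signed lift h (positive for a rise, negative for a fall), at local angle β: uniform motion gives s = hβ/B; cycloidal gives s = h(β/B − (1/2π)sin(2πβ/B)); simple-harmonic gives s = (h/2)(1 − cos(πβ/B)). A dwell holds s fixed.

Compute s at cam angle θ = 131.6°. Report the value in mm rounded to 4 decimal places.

seg 1 [0°–99°] cycloidal, h=22: full span → s += 22 → s = 22.0000
seg 2 [99°–281.7°] cycloidal, h=8: θ=131.6° here. β=32.6, B=182.7. 8·(0.1784 − sin(2π·0.1784)/(2π)) = 0.2808 → s = 22.2808

22.2808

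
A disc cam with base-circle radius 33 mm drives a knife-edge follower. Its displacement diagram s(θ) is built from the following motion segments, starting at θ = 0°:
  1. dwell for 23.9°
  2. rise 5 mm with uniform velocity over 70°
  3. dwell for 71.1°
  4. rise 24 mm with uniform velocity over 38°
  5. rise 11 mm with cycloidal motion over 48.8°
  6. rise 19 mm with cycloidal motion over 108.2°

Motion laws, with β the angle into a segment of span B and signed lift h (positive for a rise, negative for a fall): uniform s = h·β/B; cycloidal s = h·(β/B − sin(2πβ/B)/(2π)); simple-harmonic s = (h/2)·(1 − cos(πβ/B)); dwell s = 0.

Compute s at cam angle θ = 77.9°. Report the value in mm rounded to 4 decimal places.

seg 1 [0°–23.9°] dwell: s stays 0.0000
seg 2 [23.9°–93.9°] uniform, h=5: θ=77.9° here. β=54, B=70. 5·54/70 = 3.8571 → s = 3.8571

3.8571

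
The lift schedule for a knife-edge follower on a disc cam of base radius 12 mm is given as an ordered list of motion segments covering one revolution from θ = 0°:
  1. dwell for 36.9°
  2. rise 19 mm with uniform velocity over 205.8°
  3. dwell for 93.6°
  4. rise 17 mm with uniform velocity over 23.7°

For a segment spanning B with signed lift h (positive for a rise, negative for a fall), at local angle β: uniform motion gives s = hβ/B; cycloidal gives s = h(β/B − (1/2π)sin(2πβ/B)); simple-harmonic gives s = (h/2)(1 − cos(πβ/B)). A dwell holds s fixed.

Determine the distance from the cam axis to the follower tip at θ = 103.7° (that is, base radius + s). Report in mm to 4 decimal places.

seg 1 [0°–36.9°] dwell: s stays 0.0000
seg 2 [36.9°–242.7°] uniform, h=19: θ=103.7° here. β=66.8, B=205.8. 19·66.8/205.8 = 6.1672 → s = 6.1672
radial distance = base radius + s = 12 + 6.1672 = 18.1672

18.1672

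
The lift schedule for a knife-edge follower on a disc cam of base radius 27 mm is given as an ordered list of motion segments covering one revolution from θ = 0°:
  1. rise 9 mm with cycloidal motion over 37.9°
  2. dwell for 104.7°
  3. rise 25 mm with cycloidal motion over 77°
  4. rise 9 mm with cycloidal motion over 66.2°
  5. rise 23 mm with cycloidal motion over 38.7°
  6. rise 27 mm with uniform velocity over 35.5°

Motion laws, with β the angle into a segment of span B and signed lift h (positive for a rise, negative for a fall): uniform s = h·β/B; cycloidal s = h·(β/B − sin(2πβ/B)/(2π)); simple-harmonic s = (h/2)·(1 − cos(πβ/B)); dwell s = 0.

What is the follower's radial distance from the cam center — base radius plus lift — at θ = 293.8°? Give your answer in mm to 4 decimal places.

seg 1 [0°–37.9°] cycloidal, h=9: full span → s += 9 → s = 9.0000
seg 2 [37.9°–142.6°] dwell: s stays 9.0000
seg 3 [142.6°–219.6°] cycloidal, h=25: full span → s += 25 → s = 34.0000
seg 4 [219.6°–285.8°] cycloidal, h=9: full span → s += 9 → s = 43.0000
seg 5 [285.8°–324.5°] cycloidal, h=23: θ=293.8° here. β=8, B=38.7. 23·(0.2067 − sin(2π·0.2067)/(2π)) = 1.2285 → s = 44.2285
radial distance = base radius + s = 27 + 44.2285 = 71.2285

71.2285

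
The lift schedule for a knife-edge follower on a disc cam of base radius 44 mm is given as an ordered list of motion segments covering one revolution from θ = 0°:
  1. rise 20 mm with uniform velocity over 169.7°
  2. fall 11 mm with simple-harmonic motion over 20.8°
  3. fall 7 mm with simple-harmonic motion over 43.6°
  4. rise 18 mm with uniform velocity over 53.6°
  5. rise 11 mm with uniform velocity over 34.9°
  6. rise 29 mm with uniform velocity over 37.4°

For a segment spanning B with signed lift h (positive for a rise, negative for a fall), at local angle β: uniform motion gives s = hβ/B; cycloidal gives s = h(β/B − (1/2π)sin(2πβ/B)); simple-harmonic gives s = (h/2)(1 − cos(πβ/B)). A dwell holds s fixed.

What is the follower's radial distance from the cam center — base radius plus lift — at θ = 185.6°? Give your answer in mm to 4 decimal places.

seg 1 [0°–169.7°] uniform, h=20: full span → s += 20 → s = 20.0000
seg 2 [169.7°–190.5°] simple-harmonic, h=-11: θ=185.6° here. β=15.9, B=20.8. -11/2·(1 − cos(π·0.7644)) = -9.5613 → s = 10.4387
radial distance = base radius + s = 44 + 10.4387 = 54.4387

54.4387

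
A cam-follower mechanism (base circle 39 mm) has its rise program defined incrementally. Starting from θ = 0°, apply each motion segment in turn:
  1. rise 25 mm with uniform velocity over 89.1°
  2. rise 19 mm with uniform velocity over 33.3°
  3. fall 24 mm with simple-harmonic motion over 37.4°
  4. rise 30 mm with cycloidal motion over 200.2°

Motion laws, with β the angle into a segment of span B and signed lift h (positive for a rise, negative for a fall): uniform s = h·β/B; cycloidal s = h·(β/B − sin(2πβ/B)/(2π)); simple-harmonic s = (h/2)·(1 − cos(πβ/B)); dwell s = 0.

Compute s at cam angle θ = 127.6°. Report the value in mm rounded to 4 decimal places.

seg 1 [0°–89.1°] uniform, h=25: full span → s += 25 → s = 25.0000
seg 2 [89.1°–122.4°] uniform, h=19: full span → s += 19 → s = 44.0000
seg 3 [122.4°–159.8°] simple-harmonic, h=-24: θ=127.6° here. β=5.2, B=37.4. -24/2·(1 − cos(π·0.1390)) = -1.1267 → s = 42.8733

42.8733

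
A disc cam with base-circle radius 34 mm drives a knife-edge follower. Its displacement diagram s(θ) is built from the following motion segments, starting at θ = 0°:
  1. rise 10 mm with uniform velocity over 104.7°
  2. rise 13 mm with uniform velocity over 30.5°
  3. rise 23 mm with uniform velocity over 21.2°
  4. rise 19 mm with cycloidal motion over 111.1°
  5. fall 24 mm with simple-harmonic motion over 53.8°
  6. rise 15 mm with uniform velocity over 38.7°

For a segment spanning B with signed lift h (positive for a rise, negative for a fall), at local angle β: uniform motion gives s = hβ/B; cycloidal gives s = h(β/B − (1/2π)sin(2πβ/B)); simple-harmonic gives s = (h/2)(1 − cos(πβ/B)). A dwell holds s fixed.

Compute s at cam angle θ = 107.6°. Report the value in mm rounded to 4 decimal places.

seg 1 [0°–104.7°] uniform, h=10: full span → s += 10 → s = 10.0000
seg 2 [104.7°–135.2°] uniform, h=13: θ=107.6° here. β=2.9, B=30.5. 13·2.9/30.5 = 1.2361 → s = 11.2361

11.2361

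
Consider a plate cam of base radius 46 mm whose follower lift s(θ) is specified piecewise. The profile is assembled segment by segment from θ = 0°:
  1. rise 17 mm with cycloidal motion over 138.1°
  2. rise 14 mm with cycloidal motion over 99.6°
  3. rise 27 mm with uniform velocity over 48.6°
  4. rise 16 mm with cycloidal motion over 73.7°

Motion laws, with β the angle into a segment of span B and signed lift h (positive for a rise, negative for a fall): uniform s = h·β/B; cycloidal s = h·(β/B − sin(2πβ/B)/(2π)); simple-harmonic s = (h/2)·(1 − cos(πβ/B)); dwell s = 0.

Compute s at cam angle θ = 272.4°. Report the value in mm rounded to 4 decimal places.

seg 1 [0°–138.1°] cycloidal, h=17: full span → s += 17 → s = 17.0000
seg 2 [138.1°–237.7°] cycloidal, h=14: full span → s += 14 → s = 31.0000
seg 3 [237.7°–286.3°] uniform, h=27: θ=272.4° here. β=34.7, B=48.6. 27·34.7/48.6 = 19.2778 → s = 50.2778

50.2778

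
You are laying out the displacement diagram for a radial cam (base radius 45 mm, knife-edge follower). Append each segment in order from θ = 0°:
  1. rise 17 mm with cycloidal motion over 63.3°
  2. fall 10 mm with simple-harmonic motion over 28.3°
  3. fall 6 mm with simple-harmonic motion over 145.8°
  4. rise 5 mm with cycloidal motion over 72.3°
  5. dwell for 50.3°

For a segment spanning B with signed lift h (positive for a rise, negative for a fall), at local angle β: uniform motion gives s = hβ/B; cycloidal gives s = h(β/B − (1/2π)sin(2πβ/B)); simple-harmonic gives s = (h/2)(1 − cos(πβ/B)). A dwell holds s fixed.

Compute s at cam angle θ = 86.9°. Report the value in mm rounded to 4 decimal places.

seg 1 [0°–63.3°] cycloidal, h=17: full span → s += 17 → s = 17.0000
seg 2 [63.3°–91.6°] simple-harmonic, h=-10: θ=86.9° here. β=23.6, B=28.3. -10/2·(1 − cos(π·0.8339)) = -9.3347 → s = 7.6653

7.6653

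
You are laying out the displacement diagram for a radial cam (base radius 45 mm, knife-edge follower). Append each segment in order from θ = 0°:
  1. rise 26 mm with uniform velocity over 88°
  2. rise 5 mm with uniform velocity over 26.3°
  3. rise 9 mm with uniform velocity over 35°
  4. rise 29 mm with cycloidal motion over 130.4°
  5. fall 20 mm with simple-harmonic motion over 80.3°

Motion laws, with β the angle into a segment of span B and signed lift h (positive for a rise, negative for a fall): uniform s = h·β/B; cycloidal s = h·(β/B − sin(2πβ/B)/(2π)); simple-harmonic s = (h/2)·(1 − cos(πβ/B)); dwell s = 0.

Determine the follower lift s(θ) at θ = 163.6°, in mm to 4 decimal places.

seg 1 [0°–88°] uniform, h=26: full span → s += 26 → s = 26.0000
seg 2 [88°–114.3°] uniform, h=5: full span → s += 5 → s = 31.0000
seg 3 [114.3°–149.3°] uniform, h=9: full span → s += 9 → s = 40.0000
seg 4 [149.3°–279.7°] cycloidal, h=29: θ=163.6° here. β=14.3, B=130.4. 29·(0.1097 − sin(2π·0.1097)/(2π)) = 0.2457 → s = 40.2457

40.2457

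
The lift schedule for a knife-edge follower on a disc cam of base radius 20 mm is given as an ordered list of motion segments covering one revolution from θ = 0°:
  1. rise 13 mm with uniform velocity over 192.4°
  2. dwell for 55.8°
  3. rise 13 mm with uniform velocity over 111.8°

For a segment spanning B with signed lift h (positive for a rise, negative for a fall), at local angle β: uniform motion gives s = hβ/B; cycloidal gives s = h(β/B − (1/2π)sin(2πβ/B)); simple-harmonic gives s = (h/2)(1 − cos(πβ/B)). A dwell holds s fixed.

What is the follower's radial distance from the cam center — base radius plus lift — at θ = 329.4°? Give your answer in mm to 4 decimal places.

seg 1 [0°–192.4°] uniform, h=13: full span → s += 13 → s = 13.0000
seg 2 [192.4°–248.2°] dwell: s stays 13.0000
seg 3 [248.2°–360°] uniform, h=13: θ=329.4° here. β=81.2, B=111.8. 13·81.2/111.8 = 9.4419 → s = 22.4419
radial distance = base radius + s = 20 + 22.4419 = 42.4419

42.4419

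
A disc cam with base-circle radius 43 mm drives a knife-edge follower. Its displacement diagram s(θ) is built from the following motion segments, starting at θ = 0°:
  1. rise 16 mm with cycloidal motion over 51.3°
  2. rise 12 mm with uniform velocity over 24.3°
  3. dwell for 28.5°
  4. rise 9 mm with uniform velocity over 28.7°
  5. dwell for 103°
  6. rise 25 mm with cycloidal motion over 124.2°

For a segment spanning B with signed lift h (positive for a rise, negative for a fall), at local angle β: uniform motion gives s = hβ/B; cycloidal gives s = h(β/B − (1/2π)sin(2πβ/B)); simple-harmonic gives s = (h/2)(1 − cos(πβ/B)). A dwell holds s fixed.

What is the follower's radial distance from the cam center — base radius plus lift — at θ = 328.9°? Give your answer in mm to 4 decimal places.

seg 1 [0°–51.3°] cycloidal, h=16: full span → s += 16 → s = 16.0000
seg 2 [51.3°–75.6°] uniform, h=12: full span → s += 12 → s = 28.0000
seg 3 [75.6°–104.1°] dwell: s stays 28.0000
seg 4 [104.1°–132.8°] uniform, h=9: full span → s += 9 → s = 37.0000
seg 5 [132.8°–235.8°] dwell: s stays 37.0000
seg 6 [235.8°–360°] cycloidal, h=25: θ=328.9° here. β=93.1, B=124.2. 25·(0.7496 − sin(2π·0.7496)/(2π)) = 22.7188 → s = 59.7188
radial distance = base radius + s = 43 + 59.7188 = 102.7188

102.7188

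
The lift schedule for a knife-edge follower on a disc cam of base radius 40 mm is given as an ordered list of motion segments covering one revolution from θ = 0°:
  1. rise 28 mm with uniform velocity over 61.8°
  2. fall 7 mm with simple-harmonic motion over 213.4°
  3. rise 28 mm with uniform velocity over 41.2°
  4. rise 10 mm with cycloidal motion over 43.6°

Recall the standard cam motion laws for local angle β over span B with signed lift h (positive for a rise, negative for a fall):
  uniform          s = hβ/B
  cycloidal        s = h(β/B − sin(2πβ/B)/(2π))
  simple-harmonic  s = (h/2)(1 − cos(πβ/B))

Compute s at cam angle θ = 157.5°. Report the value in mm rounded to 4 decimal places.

seg 1 [0°–61.8°] uniform, h=28: full span → s += 28 → s = 28.0000
seg 2 [61.8°–275.2°] simple-harmonic, h=-7: θ=157.5° here. β=95.7, B=213.4. -7/2·(1 − cos(π·0.4485)) = -2.9357 → s = 25.0643

25.0643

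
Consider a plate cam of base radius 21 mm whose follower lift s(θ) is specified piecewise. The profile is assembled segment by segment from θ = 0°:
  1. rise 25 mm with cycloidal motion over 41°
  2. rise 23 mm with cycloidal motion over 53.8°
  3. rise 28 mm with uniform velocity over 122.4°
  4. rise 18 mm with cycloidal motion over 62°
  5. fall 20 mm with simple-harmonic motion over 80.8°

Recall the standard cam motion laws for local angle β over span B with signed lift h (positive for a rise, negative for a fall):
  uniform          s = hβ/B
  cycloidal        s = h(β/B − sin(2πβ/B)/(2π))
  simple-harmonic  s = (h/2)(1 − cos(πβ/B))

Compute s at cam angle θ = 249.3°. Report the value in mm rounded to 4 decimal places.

seg 1 [0°–41°] cycloidal, h=25: full span → s += 25 → s = 25.0000
seg 2 [41°–94.8°] cycloidal, h=23: full span → s += 23 → s = 48.0000
seg 3 [94.8°–217.2°] uniform, h=28: full span → s += 28 → s = 76.0000
seg 4 [217.2°–279.2°] cycloidal, h=18: θ=249.3° here. β=32.1, B=62. 18·(0.5177 − sin(2π·0.5177)/(2π)) = 9.6380 → s = 85.6380

85.6380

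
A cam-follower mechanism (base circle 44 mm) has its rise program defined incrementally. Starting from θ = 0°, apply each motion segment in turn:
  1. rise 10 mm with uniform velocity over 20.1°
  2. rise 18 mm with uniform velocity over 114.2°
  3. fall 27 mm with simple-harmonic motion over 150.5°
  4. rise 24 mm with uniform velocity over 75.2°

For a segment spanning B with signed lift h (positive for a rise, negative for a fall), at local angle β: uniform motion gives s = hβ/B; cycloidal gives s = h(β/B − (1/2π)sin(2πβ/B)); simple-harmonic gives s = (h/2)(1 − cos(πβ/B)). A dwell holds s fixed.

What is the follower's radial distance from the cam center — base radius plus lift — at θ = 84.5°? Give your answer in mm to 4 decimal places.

seg 1 [0°–20.1°] uniform, h=10: full span → s += 10 → s = 10.0000
seg 2 [20.1°–134.3°] uniform, h=18: θ=84.5° here. β=64.4, B=114.2. 18·64.4/114.2 = 10.1506 → s = 20.1506
radial distance = base radius + s = 44 + 20.1506 = 64.1506

64.1506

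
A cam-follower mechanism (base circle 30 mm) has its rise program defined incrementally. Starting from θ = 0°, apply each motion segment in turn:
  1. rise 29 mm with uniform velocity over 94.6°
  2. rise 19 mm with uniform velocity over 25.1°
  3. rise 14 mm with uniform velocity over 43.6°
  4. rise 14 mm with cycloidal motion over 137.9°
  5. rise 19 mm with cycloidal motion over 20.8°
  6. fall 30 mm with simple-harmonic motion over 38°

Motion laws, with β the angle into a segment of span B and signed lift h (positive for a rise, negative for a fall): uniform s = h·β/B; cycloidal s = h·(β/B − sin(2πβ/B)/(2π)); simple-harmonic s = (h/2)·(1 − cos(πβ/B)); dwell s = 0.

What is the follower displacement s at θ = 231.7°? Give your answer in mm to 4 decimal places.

seg 1 [0°–94.6°] uniform, h=29: full span → s += 29 → s = 29.0000
seg 2 [94.6°–119.7°] uniform, h=19: full span → s += 19 → s = 48.0000
seg 3 [119.7°–163.3°] uniform, h=14: full span → s += 14 → s = 62.0000
seg 4 [163.3°–301.2°] cycloidal, h=14: θ=231.7° here. β=68.4, B=137.9. 14·(0.4960 − sin(2π·0.4960)/(2π)) = 6.8883 → s = 68.8883

68.8883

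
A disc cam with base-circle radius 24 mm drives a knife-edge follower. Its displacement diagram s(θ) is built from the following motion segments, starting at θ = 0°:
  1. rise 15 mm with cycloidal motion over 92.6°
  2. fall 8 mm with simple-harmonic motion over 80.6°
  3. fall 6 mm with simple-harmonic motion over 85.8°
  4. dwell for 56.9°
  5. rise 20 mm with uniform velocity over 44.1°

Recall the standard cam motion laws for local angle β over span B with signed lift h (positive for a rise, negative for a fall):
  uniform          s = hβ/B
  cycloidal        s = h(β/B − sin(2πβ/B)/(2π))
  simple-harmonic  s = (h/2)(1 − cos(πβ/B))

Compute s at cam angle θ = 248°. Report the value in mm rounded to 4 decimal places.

seg 1 [0°–92.6°] cycloidal, h=15: full span → s += 15 → s = 15.0000
seg 2 [92.6°–173.2°] simple-harmonic, h=-8: full span → s += -8 → s = 7.0000
seg 3 [173.2°–259°] simple-harmonic, h=-6: θ=248° here. β=74.8, B=85.8. -6/2·(1 − cos(π·0.8718)) = -5.7599 → s = 1.2401

1.2401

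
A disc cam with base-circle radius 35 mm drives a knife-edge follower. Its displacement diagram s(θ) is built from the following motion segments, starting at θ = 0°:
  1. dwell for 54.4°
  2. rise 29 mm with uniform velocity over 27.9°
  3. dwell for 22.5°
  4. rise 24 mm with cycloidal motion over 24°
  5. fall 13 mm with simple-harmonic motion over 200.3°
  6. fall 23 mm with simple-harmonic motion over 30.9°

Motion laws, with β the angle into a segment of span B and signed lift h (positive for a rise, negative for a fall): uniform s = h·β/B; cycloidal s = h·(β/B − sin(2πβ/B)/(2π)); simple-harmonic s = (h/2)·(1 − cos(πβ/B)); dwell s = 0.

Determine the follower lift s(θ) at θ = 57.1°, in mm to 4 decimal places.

seg 1 [0°–54.4°] dwell: s stays 0.0000
seg 2 [54.4°–82.3°] uniform, h=29: θ=57.1° here. β=2.7, B=27.9. 29·2.7/27.9 = 2.8065 → s = 2.8065

2.8065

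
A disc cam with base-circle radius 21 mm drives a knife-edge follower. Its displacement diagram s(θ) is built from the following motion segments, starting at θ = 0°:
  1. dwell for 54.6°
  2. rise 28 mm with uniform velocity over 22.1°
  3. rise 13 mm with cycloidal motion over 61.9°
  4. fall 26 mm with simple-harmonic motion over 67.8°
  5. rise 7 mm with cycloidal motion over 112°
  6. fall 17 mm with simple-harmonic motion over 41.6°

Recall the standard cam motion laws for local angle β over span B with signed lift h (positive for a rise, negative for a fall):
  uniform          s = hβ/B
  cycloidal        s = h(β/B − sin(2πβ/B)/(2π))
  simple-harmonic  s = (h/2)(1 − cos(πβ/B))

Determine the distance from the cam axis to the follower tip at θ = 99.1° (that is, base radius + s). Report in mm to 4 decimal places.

seg 1 [0°–54.6°] dwell: s stays 0.0000
seg 2 [54.6°–76.7°] uniform, h=28: full span → s += 28 → s = 28.0000
seg 3 [76.7°–138.6°] cycloidal, h=13: θ=99.1° here. β=22.4, B=61.9. 13·(0.3619 − sin(2π·0.3619)/(2π)) = 3.1258 → s = 31.1258
radial distance = base radius + s = 21 + 31.1258 = 52.1258

52.1258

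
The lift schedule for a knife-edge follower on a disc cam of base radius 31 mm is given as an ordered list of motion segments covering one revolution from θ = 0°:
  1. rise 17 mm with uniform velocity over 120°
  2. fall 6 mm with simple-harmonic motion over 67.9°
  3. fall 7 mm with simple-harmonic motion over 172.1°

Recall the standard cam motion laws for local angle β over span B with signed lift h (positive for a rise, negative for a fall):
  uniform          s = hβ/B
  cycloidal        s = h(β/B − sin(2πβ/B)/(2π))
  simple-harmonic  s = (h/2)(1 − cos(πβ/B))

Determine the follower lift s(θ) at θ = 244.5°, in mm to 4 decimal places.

seg 1 [0°–120°] uniform, h=17: full span → s += 17 → s = 17.0000
seg 2 [120°–187.9°] simple-harmonic, h=-6: full span → s += -6 → s = 11.0000
seg 3 [187.9°–360°] simple-harmonic, h=-7: θ=244.5° here. β=56.6, B=172.1. -7/2·(1 − cos(π·0.3289)) = -1.7078 → s = 9.2922

9.2922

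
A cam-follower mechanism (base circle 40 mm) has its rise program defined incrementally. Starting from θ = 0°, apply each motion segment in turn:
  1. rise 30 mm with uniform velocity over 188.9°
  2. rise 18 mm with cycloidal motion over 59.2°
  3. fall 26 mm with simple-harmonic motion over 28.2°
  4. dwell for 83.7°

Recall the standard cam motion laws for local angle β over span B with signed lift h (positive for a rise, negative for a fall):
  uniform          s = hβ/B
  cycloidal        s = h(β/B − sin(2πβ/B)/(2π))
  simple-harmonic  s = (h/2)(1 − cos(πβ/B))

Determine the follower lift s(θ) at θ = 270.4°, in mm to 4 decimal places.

seg 1 [0°–188.9°] uniform, h=30: full span → s += 30 → s = 30.0000
seg 2 [188.9°–248.1°] cycloidal, h=18: full span → s += 18 → s = 48.0000
seg 3 [248.1°–276.3°] simple-harmonic, h=-26: θ=270.4° here. β=22.3, B=28.2. -26/2·(1 − cos(π·0.7908)) = -23.2915 → s = 24.7085

24.7085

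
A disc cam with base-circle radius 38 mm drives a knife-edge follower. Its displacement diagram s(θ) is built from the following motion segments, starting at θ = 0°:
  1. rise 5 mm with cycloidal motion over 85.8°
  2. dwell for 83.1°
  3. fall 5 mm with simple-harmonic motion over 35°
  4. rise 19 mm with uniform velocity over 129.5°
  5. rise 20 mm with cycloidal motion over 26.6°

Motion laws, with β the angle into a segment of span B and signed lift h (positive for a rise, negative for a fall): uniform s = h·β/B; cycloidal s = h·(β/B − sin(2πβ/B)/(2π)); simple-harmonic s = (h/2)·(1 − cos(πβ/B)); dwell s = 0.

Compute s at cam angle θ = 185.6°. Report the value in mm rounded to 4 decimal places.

seg 1 [0°–85.8°] cycloidal, h=5: full span → s += 5 → s = 5.0000
seg 2 [85.8°–168.9°] dwell: s stays 5.0000
seg 3 [168.9°–203.9°] simple-harmonic, h=-5: θ=185.6° here. β=16.7, B=35. -5/2·(1 − cos(π·0.4771)) = -2.3206 → s = 2.6794

2.6794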